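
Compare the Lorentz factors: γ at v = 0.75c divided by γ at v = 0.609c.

γ₁ = 1/√(1 - 0.75²) = 1.512
γ₂ = 1/√(1 - 0.609²) = 1.261
γ₁/γ₂ = 1.512/1.261 = 1.199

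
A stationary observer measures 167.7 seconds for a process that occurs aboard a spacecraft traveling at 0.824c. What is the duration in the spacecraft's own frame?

Dilated time Δt = 167.7 seconds
γ = 1/√(1 - 0.824²) = 1.7649
Δt₀ = Δt/γ = 167.7/1.7649 = 95.02 seconds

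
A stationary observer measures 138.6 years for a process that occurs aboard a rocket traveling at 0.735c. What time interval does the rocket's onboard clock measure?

Dilated time Δt = 138.6 years
γ = 1/√(1 - 0.735²) = 1.4748
Δt₀ = Δt/γ = 138.6/1.4748 = 93.98 years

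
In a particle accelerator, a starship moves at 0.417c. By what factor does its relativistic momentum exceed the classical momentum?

p_rel = γmv, p_class = mv
Ratio = γ = 1/√(1 - 0.417²)
= 1/√(0.826111) = 1.100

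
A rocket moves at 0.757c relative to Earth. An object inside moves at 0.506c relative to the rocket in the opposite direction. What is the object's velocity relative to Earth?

Object's velocity in rocket frame is u' = -0.506c
u = (u' + v)/(1 + u'v/c²) = (v - 0.506)/(1 - 0.506·v/c²)
Numerator: 0.757 - 0.506 = 0.251
Denominator: 1 - 0.383042 = 0.616958
u = 0.251/0.616958 = 0.4068c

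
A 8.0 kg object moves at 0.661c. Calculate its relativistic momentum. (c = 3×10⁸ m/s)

γ = 1/√(1 - 0.661²) = 1.3326
v = 0.661 × 3×10⁸ = 1.983×10⁸ m/s
p = γmv = 1.3326 × 8.0 × 1.983×10⁸ = 2.114×10⁹ kg·m/s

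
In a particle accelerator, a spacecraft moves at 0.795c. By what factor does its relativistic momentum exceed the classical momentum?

p_rel = γmv, p_class = mv
Ratio = γ = 1/√(1 - 0.795²)
= 1/√(0.367975) = 1.649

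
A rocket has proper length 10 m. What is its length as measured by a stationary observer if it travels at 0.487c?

Proper length L₀ = 10 m
γ = 1/√(1 - 0.487²) = 1.145
L = L₀/γ = 10/1.145 = 8.734 m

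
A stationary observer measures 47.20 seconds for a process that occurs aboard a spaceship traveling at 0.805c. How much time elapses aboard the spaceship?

Dilated time Δt = 47.20 seconds
γ = 1/√(1 - 0.805²) = 1.686
Δt₀ = Δt/γ = 47.20/1.686 = 28.00 seconds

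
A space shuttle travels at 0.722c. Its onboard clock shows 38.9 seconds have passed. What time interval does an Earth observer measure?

Proper time Δt₀ = 38.9 seconds
γ = 1/√(1 - 0.722²) = 1.4453
Δt = γΔt₀ = 1.4453 × 38.9 = 56.22 seconds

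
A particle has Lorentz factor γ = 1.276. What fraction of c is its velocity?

From γ = 1/√(1 - v²/c²):
1/γ² = 1/1.276² = 0.6142
v²/c² = 1 - 0.6142 = 0.3858
v/c = √(0.3858) = 0.6211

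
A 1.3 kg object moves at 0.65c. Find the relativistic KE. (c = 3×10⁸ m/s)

γ = 1/√(1 - 0.65²) = 1.3159
γ - 1 = 0.3159
KE = (γ-1)mc² = 0.3159 × 1.3 × (3×10⁸)² = 3.696×10¹⁶ J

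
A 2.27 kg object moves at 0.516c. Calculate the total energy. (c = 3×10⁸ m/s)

γ = 1/√(1 - 0.516²) = 1.1674
mc² = 2.27 × (3×10⁸)² = 2.043×10¹⁷ J
E = γmc² = 1.1674 × 2.043×10¹⁷ = 2.385×10¹⁷ J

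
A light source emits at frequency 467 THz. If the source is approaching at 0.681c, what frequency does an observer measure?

β = v/c = 0.681
(1+β)/(1-β) = 1.681/0.319 = 5.270
Doppler factor = √(5.270) = 2.296
f_obs = 467 × 2.296 = 1072 THz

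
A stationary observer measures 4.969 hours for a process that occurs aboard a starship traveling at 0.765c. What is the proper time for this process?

Dilated time Δt = 4.969 hours
γ = 1/√(1 - 0.765²) = 1.553
Δt₀ = Δt/γ = 4.969/1.553 = 3.200 hours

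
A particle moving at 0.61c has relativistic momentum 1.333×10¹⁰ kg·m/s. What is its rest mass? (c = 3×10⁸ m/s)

γ = 1/√(1 - 0.61²) = 1.262
v = 0.61 × 3×10⁸ = 1.830×10⁸ m/s
m = p/(γv) = 1.333×10¹⁰/(1.262 × 1.830×10⁸) = 57.72 kg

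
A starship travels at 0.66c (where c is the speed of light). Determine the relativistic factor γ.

v/c = 0.66, so (v/c)² = 0.4356
1 - (v/c)² = 0.5644
γ = 1/√(0.5644) = 1.331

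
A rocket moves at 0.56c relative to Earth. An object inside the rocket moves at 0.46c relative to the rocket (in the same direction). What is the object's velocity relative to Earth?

u = (u' + v)/(1 + u'v/c²)
Numerator: 0.46 + 0.56 = 1.02
Denominator: 1 + 0.2576 = 1.2576
u = 1.02/1.2576 = 0.8111c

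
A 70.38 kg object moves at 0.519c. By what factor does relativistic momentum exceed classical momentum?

p_rel = γmv, p_class = mv
Ratio = γ = 1/√(1 - 0.519²) = 1.170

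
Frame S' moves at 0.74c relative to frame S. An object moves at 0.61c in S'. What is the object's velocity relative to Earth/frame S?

u = (u' + v)/(1 + u'v/c²)
Numerator: 0.61 + 0.74 = 1.35
Denominator: 1 + 0.4514 = 1.4514
u = 1.35/1.4514 = 0.9301c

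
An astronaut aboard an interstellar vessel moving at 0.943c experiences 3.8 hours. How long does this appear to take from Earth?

Proper time Δt₀ = 3.8 hours
γ = 1/√(1 - 0.943²) = 3.005
Δt = γΔt₀ = 3.005 × 3.8 = 11.42 hours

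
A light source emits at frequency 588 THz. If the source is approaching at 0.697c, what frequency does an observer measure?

β = v/c = 0.697
(1+β)/(1-β) = 1.697/0.303 = 5.601
Doppler factor = √(5.601) = 2.367
f_obs = 588 × 2.367 = 1392 THz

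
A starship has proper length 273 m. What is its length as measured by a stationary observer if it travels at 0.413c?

Proper length L₀ = 273 m
γ = 1/√(1 - 0.413²) = 1.098
L = L₀/γ = 273/1.098 = 248.6 m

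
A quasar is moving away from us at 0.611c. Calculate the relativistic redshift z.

β = 0.611
(1+β)/(1-β) = 1.611/0.389 = 4.141
√(4.141) = 2.035
z = 2.035 - 1 = 1.035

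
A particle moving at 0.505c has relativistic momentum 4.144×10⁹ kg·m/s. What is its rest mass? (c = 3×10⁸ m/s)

γ = 1/√(1 - 0.505²) = 1.1586
v = 0.505 × 3×10⁸ = 1.515×10⁸ m/s
m = p/(γv) = 4.144×10⁹/(1.1586 × 1.515×10⁸) = 23.61 kg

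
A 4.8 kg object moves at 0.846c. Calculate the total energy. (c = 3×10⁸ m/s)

γ = 1/√(1 - 0.846²) = 1.8755
mc² = 4.8 × (3×10⁸)² = 4.320×10¹⁷ J
E = γmc² = 1.8755 × 4.320×10¹⁷ = 8.102×10¹⁷ J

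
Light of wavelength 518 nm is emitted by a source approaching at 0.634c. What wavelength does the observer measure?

β = 0.634
Wavelength Doppler factor = √(0.366/1.634) = √(0.2240) = 0.4733
λ_obs = 518 × 0.4733 = 245.2 nm (blueshift)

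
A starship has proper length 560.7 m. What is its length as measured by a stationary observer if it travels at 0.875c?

Proper length L₀ = 560.7 m
γ = 1/√(1 - 0.875²) = 2.066
L = L₀/γ = 560.7/2.066 = 271.4 m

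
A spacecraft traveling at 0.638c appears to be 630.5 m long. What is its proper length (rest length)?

Contracted length L = 630.5 m
γ = 1/√(1 - 0.638²) = 1.2986
L₀ = γL = 1.2986 × 630.5 = 818.8 m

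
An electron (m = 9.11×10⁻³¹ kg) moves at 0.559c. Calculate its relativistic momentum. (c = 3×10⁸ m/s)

γ = 1/√(1 - 0.559²) = 1.20603
v = 0.559 × 3×10⁸ = 1.677×10⁸ m/s
p = γmv = 1.20603 × 9.11×10⁻³¹ × 1.677×10⁸ = 1.843×10⁻²² kg·m/s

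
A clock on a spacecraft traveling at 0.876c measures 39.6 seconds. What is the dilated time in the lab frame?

Proper time Δt₀ = 39.6 seconds
γ = 1/√(1 - 0.876²) = 2.07335
Δt = γΔt₀ = 2.07335 × 39.6 = 82.10 seconds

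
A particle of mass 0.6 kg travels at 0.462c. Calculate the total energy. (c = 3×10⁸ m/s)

γ = 1/√(1 - 0.462²) = 1.1275
mc² = 0.6 × (3×10⁸)² = 5.400×10¹⁶ J
E = γmc² = 1.1275 × 5.400×10¹⁶ = 6.089×10¹⁶ J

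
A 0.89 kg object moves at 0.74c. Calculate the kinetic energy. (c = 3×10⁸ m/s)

γ = 1/√(1 - 0.74²) = 1.4868
γ - 1 = 0.4868
KE = (γ-1)mc² = 0.4868 × 0.89 × (3×10⁸)² = 3.899×10¹⁶ J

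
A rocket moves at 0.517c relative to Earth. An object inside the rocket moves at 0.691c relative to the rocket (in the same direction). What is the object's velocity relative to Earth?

u = (u' + v)/(1 + u'v/c²)
Numerator: 0.691 + 0.517 = 1.208
Denominator: 1 + 0.357247 = 1.357247
u = 1.208/1.357247 = 0.8900c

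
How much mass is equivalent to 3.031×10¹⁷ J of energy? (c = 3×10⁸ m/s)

From E = mc², we get m = E/c²
c² = (3×10⁸)² = 9×10¹⁶ m²/s²
m = 3.031×10¹⁷ / 9×10¹⁶ = 3.368 kg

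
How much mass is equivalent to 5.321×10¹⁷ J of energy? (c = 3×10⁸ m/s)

From E = mc², we get m = E/c²
c² = (3×10⁸)² = 9×10¹⁶ m²/s²
m = 5.321×10¹⁷ / 9×10¹⁶ = 5.912 kg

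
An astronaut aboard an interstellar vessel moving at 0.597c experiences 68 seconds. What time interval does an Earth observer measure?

Proper time Δt₀ = 68 seconds
γ = 1/√(1 - 0.597²) = 1.2465
Δt = γΔt₀ = 1.2465 × 68 = 84.76 seconds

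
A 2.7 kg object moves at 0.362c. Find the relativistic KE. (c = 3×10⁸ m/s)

γ = 1/√(1 - 0.362²) = 1.07276
γ - 1 = 0.07276
KE = (γ-1)mc² = 0.07276 × 2.7 × (3×10⁸)² = 1.768×10¹⁶ J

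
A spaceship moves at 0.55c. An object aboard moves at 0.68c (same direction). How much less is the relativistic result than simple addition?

Classical: u' + v = 0.68 + 0.55 = 1.23c
Relativistic: u = (0.68 + 0.55)/(1 + 0.374) = 1.23/1.374 = 0.8952c
Difference: 1.23 - 0.8952 = 0.3348c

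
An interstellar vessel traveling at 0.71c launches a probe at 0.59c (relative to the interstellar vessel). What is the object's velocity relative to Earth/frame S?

u = (u' + v)/(1 + u'v/c²)
Numerator: 0.59 + 0.71 = 1.3
Denominator: 1 + 0.4189 = 1.4189
u = 1.3/1.4189 = 0.9162c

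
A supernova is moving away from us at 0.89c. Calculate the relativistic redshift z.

β = 0.89
(1+β)/(1-β) = 1.89/0.11 = 17.18
√(17.18) = 4.145
z = 4.145 - 1 = 3.145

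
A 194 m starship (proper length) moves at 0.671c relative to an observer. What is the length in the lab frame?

Proper length L₀ = 194 m
γ = 1/√(1 - 0.671²) = 1.349
L = L₀/γ = 194/1.349 = 143.8 m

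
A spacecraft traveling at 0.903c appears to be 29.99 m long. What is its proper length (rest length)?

Contracted length L = 29.99 m
γ = 1/√(1 - 0.903²) = 2.3275
L₀ = γL = 2.3275 × 29.99 = 69.80 m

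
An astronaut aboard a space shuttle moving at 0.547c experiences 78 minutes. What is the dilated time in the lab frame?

Proper time Δt₀ = 78 minutes
γ = 1/√(1 - 0.547²) = 1.1946
Δt = γΔt₀ = 1.1946 × 78 = 93.18 minutes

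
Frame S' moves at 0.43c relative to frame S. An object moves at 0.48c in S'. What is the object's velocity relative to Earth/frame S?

u = (u' + v)/(1 + u'v/c²)
Numerator: 0.48 + 0.43 = 0.91
Denominator: 1 + 0.2064 = 1.2064
u = 0.91/1.2064 = 0.7543c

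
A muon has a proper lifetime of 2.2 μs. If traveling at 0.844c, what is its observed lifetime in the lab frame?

Proper lifetime τ₀ = 2.2 μs
γ = 1/√(1 - 0.844²) = 1.8645
τ = γτ₀ = 1.8645 × 2.2 μs = 4.102 μs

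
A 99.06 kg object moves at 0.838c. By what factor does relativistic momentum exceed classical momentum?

p_rel = γmv, p_class = mv
Ratio = γ = 1/√(1 - 0.838²) = 1.833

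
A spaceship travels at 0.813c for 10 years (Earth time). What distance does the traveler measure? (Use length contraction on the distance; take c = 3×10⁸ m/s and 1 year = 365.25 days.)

Earth distance: d = v × t = 0.813c × 10 yr = 7.6969×10¹⁶ m
γ = 1.7174
d' = d/γ = 7.6969×10¹⁶/1.7174 = 4.482×10¹⁶ m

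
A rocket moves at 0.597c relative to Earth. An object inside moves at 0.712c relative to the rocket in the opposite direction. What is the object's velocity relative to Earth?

Object's velocity in rocket frame is u' = -0.712c
u = (u' + v)/(1 + u'v/c²) = (v - 0.712)/(1 - 0.712·v/c²)
Numerator: 0.597 - 0.712 = -0.115
Denominator: 1 - 0.425064 = 0.574936
u = -0.115/0.574936 = -0.2000c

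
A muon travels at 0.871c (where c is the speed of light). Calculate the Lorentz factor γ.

v/c = 0.871, so (v/c)² = 0.758641
1 - (v/c)² = 0.241359
γ = 1/√(0.241359) = 2.035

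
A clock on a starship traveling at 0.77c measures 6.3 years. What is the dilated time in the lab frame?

Proper time Δt₀ = 6.3 years
γ = 1/√(1 - 0.77²) = 1.5673
Δt = γΔt₀ = 1.5673 × 6.3 = 9.874 years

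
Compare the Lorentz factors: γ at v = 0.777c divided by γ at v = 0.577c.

γ₁ = 1/√(1 - 0.777²) = 1.5886
γ₂ = 1/√(1 - 0.577²) = 1.2244
γ₁/γ₂ = 1.5886/1.2244 = 1.297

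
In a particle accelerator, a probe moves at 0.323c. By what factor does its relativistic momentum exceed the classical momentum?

p_rel = γmv, p_class = mv
Ratio = γ = 1/√(1 - 0.323²)
= 1/√(0.895671) = 1.057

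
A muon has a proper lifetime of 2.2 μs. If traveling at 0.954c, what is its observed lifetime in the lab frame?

Proper lifetime τ₀ = 2.2 μs
γ = 1/√(1 - 0.954²) = 3.3355
τ = γτ₀ = 3.3355 × 2.2 μs = 7.338 μs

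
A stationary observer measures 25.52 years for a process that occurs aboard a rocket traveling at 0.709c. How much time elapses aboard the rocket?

Dilated time Δt = 25.52 years
γ = 1/√(1 - 0.709²) = 1.418
Δt₀ = Δt/γ = 25.52/1.418 = 18.00 years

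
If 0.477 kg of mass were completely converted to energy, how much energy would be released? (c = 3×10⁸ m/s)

Using E = mc²:
c² = (3×10⁸)² = 9×10¹⁶ m²/s²
E = 0.477 × 9×10¹⁶ = 4.293×10¹⁶ J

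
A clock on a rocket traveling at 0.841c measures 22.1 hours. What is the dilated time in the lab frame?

Proper time Δt₀ = 22.1 hours
γ = 1/√(1 - 0.841²) = 1.8483
Δt = γΔt₀ = 1.8483 × 22.1 = 40.85 hours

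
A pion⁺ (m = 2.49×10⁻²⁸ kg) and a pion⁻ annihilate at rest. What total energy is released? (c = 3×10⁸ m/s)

Both particles have the same rest mass, so total mass = 2m
E = 2m·c² = 2 × 2.49×10⁻²⁸ × (3×10⁸)²
= 2 × 2.49×10⁻²⁸ × 9×10¹⁶
= 4.482×10⁻¹¹ J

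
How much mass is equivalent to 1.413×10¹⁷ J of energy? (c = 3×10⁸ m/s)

From E = mc², we get m = E/c²
c² = (3×10⁸)² = 9×10¹⁶ m²/s²
m = 1.413×10¹⁷ / 9×10¹⁶ = 1.570 kg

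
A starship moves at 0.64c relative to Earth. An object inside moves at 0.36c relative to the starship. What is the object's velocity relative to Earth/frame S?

u = (u' + v)/(1 + u'v/c²)
Numerator: 0.36 + 0.64 = 1
Denominator: 1 + 0.2304 = 1.2304
u = 1/1.2304 = 0.8127c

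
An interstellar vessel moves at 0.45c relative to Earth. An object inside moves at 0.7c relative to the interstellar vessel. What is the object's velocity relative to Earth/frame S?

u = (u' + v)/(1 + u'v/c²)
Numerator: 0.7 + 0.45 = 1.15
Denominator: 1 + 0.315 = 1.315
u = 1.15/1.315 = 0.8745c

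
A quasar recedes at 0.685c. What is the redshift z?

β = 0.685
(1+β)/(1-β) = 1.685/0.315 = 5.349
√(5.349) = 2.313
z = 2.313 - 1 = 1.313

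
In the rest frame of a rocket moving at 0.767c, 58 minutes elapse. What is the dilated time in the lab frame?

Proper time Δt₀ = 58 minutes
γ = 1/√(1 - 0.767²) = 1.5585
Δt = γΔt₀ = 1.5585 × 58 = 90.39 minutes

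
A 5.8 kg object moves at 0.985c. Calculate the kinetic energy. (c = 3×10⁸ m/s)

γ = 1/√(1 - 0.985²) = 5.795
γ - 1 = 4.795
KE = (γ-1)mc² = 4.795 × 5.8 × (3×10⁸)² = 2.503×10¹⁸ J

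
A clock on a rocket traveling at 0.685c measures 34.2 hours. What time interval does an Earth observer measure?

Proper time Δt₀ = 34.2 hours
γ = 1/√(1 - 0.685²) = 1.3726
Δt = γΔt₀ = 1.3726 × 34.2 = 46.94 hours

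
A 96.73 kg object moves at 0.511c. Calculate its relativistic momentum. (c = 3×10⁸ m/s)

γ = 1/√(1 - 0.511²) = 1.163
v = 0.511 × 3×10⁸ = 1.533×10⁸ m/s
p = γmv = 1.163 × 96.73 × 1.533×10⁸ = 1.725×10¹⁰ kg·m/s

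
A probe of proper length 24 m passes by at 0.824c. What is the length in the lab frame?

Proper length L₀ = 24 m
γ = 1/√(1 - 0.824²) = 1.765
L = L₀/γ = 24/1.765 = 13.60 m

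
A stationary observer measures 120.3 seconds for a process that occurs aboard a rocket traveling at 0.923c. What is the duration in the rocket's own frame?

Dilated time Δt = 120.3 seconds
γ = 1/√(1 - 0.923²) = 2.599
Δt₀ = Δt/γ = 120.3/2.599 = 46.29 seconds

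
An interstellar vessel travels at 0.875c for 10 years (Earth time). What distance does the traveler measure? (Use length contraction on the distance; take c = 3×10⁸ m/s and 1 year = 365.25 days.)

Earth distance: d = v × t = 0.875c × 10 yr = 8.284×10¹⁶ m
γ = 2.066
d' = d/γ = 8.284×10¹⁶/2.066 = 4.010×10¹⁶ m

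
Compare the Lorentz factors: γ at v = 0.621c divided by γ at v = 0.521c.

γ₁ = 1/√(1 - 0.621²) = 1.276
γ₂ = 1/√(1 - 0.521²) = 1.172
γ₁/γ₂ = 1.276/1.172 = 1.089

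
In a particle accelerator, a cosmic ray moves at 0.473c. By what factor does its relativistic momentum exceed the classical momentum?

p_rel = γmv, p_class = mv
Ratio = γ = 1/√(1 - 0.473²)
= 1/√(0.776271) = 1.135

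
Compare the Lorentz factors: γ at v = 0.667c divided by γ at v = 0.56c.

γ₁ = 1/√(1 - 0.667²) = 1.342
γ₂ = 1/√(1 - 0.56²) = 1.207
γ₁/γ₂ = 1.342/1.207 = 1.112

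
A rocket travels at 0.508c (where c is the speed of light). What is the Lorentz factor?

v/c = 0.508, so (v/c)² = 0.258064
1 - (v/c)² = 0.741936
γ = 1/√(0.741936) = 1.161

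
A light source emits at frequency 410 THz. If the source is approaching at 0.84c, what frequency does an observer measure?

β = v/c = 0.84
(1+β)/(1-β) = 1.84/0.16 = 11.50
Doppler factor = √(11.50) = 3.391
f_obs = 410 × 3.391 = 1390 THz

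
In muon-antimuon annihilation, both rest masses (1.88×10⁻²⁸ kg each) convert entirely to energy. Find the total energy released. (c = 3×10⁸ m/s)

Both particles have the same rest mass, so total mass = 2m
E = 2m·c² = 2 × 1.88×10⁻²⁸ × (3×10⁸)²
= 2 × 1.88×10⁻²⁸ × 9×10¹⁶
= 3.384×10⁻¹¹ J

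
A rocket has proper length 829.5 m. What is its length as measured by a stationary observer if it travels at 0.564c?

Proper length L₀ = 829.5 m
γ = 1/√(1 - 0.564²) = 1.211
L = L₀/γ = 829.5/1.211 = 685.0 m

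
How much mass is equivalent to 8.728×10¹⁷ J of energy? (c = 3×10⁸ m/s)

From E = mc², we get m = E/c²
c² = (3×10⁸)² = 9×10¹⁶ m²/s²
m = 8.728×10¹⁷ / 9×10¹⁶ = 9.698 kg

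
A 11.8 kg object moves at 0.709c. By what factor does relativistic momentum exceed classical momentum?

p_rel = γmv, p_class = mv
Ratio = γ = 1/√(1 - 0.709²) = 1.418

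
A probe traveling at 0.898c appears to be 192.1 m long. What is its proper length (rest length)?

Contracted length L = 192.1 m
γ = 1/√(1 - 0.898²) = 2.273
L₀ = γL = 2.273 × 192.1 = 436.6 m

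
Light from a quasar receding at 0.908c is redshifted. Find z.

β = 0.908
(1+β)/(1-β) = 1.908/0.092 = 20.74
√(20.74) = 4.554
z = 4.554 - 1 = 3.554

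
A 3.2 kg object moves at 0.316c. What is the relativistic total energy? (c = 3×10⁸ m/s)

γ = 1/√(1 - 0.316²) = 1.054
mc² = 3.2 × (3×10⁸)² = 2.880×10¹⁷ J
E = γmc² = 1.054 × 2.880×10¹⁷ = 3.036×10¹⁷ J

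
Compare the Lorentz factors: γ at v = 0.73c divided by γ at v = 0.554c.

γ₁ = 1/√(1 - 0.73²) = 1.463
γ₂ = 1/√(1 - 0.554²) = 1.201
γ₁/γ₂ = 1.463/1.201 = 1.218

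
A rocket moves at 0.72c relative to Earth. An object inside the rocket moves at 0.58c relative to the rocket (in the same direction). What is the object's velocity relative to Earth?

u = (u' + v)/(1 + u'v/c²)
Numerator: 0.58 + 0.72 = 1.3
Denominator: 1 + 0.4176 = 1.4176
u = 1.3/1.4176 = 0.9170c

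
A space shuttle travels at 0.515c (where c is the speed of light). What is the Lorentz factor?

v/c = 0.515, so (v/c)² = 0.265225
1 - (v/c)² = 0.734775
γ = 1/√(0.734775) = 1.167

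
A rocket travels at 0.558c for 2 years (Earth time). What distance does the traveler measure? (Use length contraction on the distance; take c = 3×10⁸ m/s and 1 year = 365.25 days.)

Earth distance: d = v × t = 0.558c × 2 yr = 1.05655×10¹⁶ m
γ = 1.20505
d' = d/γ = 1.05655×10¹⁶/1.20505 = 8.768×10¹⁵ m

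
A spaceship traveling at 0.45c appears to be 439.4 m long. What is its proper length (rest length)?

Contracted length L = 439.4 m
γ = 1/√(1 - 0.45²) = 1.1198
L₀ = γL = 1.1198 × 439.4 = 492.0 m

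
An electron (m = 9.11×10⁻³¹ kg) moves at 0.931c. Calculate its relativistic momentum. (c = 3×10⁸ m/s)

γ = 1/√(1 - 0.931²) = 2.7396
v = 0.931 × 3×10⁸ = 2.793×10⁸ m/s
p = γmv = 2.7396 × 9.11×10⁻³¹ × 2.793×10⁸ = 6.971×10⁻²² kg·m/s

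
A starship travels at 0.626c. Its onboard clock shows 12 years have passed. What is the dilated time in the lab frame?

Proper time Δt₀ = 12 years
γ = 1/√(1 - 0.626²) = 1.2823
Δt = γΔt₀ = 1.2823 × 12 = 15.39 years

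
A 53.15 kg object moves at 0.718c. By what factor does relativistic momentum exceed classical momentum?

p_rel = γmv, p_class = mv
Ratio = γ = 1/√(1 - 0.718²) = 1.437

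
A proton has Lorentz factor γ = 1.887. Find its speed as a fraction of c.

From γ = 1/√(1 - v²/c²):
1/γ² = 1/1.887² = 0.28084
v²/c² = 1 - 0.28084 = 0.71916
v/c = √(0.71916) = 0.8480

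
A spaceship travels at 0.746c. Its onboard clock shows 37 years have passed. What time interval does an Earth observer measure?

Proper time Δt₀ = 37 years
γ = 1/√(1 - 0.746²) = 1.5016
Δt = γΔt₀ = 1.5016 × 37 = 55.56 years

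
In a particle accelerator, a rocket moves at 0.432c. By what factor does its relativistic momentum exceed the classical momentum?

p_rel = γmv, p_class = mv
Ratio = γ = 1/√(1 - 0.432²)
= 1/√(0.813376) = 1.109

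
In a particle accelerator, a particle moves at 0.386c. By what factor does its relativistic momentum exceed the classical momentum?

p_rel = γmv, p_class = mv
Ratio = γ = 1/√(1 - 0.386²)
= 1/√(0.851004) = 1.084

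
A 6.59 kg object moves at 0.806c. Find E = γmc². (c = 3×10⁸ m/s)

γ = 1/√(1 - 0.806²) = 1.689
mc² = 6.59 × (3×10⁸)² = 5.931×10¹⁷ J
E = γmc² = 1.689 × 5.931×10¹⁷ = 1.002×10¹⁸ J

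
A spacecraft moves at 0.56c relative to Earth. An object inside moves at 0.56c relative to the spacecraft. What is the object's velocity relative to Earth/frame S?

u = (u' + v)/(1 + u'v/c²)
Numerator: 0.56 + 0.56 = 1.12
Denominator: 1 + 0.3136 = 1.3136
u = 1.12/1.3136 = 0.8526c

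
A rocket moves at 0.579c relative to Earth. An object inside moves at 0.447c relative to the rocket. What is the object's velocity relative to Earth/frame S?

u = (u' + v)/(1 + u'v/c²)
Numerator: 0.447 + 0.579 = 1.026
Denominator: 1 + 0.258813 = 1.258813
u = 1.026/1.258813 = 0.8151c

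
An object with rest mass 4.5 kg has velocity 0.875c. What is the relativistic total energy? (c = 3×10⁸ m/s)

γ = 1/√(1 - 0.875²) = 2.0656
mc² = 4.5 × (3×10⁸)² = 4.050×10¹⁷ J
E = γmc² = 2.0656 × 4.050×10¹⁷ = 8.366×10¹⁷ J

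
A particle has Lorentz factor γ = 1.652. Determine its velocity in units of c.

From γ = 1/√(1 - v²/c²):
1/γ² = 1/1.652² = 0.3664
v²/c² = 1 - 0.3664 = 0.6336
v/c = √(0.6336) = 0.7960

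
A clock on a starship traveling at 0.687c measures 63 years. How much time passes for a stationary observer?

Proper time Δt₀ = 63 years
γ = 1/√(1 - 0.687²) = 1.3762
Δt = γΔt₀ = 1.3762 × 63 = 86.70 years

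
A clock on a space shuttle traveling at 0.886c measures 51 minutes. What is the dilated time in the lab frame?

Proper time Δt₀ = 51 minutes
γ = 1/√(1 - 0.886²) = 2.157
Δt = γΔt₀ = 2.157 × 51 = 110.0 minutes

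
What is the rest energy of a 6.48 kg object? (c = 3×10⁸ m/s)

c² = (3×10⁸)² = 9.000×10¹⁶ m²/s²
E₀ = mc² = 6.48 × 9.000×10¹⁶ = 5.832×10¹⁷ J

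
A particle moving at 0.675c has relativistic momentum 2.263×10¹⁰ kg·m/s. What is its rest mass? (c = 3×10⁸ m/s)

γ = 1/√(1 - 0.675²) = 1.35535
v = 0.675 × 3×10⁸ = 2.025×10⁸ m/s
m = p/(γv) = 2.263×10¹⁰/(1.35535 × 2.025×10⁸) = 82.45 kg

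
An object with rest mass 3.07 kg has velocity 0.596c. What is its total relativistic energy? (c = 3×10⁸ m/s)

γ = 1/√(1 - 0.596²) = 1.2454
mc² = 3.07 × (3×10⁸)² = 2.763×10¹⁷ J
E = γmc² = 1.2454 × 2.763×10¹⁷ = 3.441×10¹⁷ J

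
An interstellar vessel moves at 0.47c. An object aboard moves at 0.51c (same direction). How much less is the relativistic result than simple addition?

Classical: u' + v = 0.51 + 0.47 = 0.98c
Relativistic: u = (0.51 + 0.47)/(1 + 0.2397) = 0.98/1.2397 = 0.7905c
Difference: 0.98 - 0.7905 = 0.1895c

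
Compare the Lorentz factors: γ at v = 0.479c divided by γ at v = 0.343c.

γ₁ = 1/√(1 - 0.479²) = 1.1392
γ₂ = 1/√(1 - 0.343²) = 1.0646
γ₁/γ₂ = 1.1392/1.0646 = 1.070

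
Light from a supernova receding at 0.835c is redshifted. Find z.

β = 0.835
(1+β)/(1-β) = 1.835/0.165 = 11.12
√(11.12) = 3.335
z = 3.335 - 1 = 2.335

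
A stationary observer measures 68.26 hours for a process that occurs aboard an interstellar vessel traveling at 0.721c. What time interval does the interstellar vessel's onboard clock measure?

Dilated time Δt = 68.26 hours
γ = 1/√(1 - 0.721²) = 1.443
Δt₀ = Δt/γ = 68.26/1.443 = 47.30 hours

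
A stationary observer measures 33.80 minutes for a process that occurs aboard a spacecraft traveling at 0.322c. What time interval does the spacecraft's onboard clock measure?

Dilated time Δt = 33.80 minutes
γ = 1/√(1 - 0.322²) = 1.0563
Δt₀ = Δt/γ = 33.80/1.0563 = 32.00 minutes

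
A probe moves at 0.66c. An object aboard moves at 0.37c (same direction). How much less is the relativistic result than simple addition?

Classical: u' + v = 0.37 + 0.66 = 1.03c
Relativistic: u = (0.37 + 0.66)/(1 + 0.2442) = 1.03/1.2442 = 0.8278c
Difference: 1.03 - 0.8278 = 0.2022c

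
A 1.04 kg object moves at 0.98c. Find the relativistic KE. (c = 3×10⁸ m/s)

γ = 1/√(1 - 0.98²) = 5.0252
γ - 1 = 4.0252
KE = (γ-1)mc² = 4.0252 × 1.04 × (3×10⁸)² = 3.768×10¹⁷ J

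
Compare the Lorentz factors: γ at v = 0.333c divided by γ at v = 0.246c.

γ₁ = 1/√(1 - 0.333²) = 1.061
γ₂ = 1/√(1 - 0.246²) = 1.032
γ₁/γ₂ = 1.061/1.032 = 1.028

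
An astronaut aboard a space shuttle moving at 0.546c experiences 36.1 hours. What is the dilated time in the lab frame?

Proper time Δt₀ = 36.1 hours
γ = 1/√(1 - 0.546²) = 1.1936
Δt = γΔt₀ = 1.1936 × 36.1 = 43.09 hours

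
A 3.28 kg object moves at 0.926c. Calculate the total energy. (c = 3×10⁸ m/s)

γ = 1/√(1 - 0.926²) = 2.6488
mc² = 3.28 × (3×10⁸)² = 2.952×10¹⁷ J
E = γmc² = 2.6488 × 2.952×10¹⁷ = 7.819×10¹⁷ J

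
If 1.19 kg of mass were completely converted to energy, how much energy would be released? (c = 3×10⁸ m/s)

Using E = mc²:
c² = (3×10⁸)² = 9×10¹⁶ m²/s²
E = 1.19 × 9×10¹⁶ = 1.071×10¹⁷ J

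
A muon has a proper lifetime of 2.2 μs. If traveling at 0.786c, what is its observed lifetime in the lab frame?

Proper lifetime τ₀ = 2.2 μs
γ = 1/√(1 - 0.786²) = 1.6175
τ = γτ₀ = 1.6175 × 2.2 μs = 3.559 μs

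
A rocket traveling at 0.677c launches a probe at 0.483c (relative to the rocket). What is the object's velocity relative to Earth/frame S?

u = (u' + v)/(1 + u'v/c²)
Numerator: 0.483 + 0.677 = 1.16
Denominator: 1 + 0.326991 = 1.326991
u = 1.16/1.326991 = 0.8742c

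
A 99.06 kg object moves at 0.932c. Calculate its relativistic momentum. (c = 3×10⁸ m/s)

γ = 1/√(1 - 0.932²) = 2.7589
v = 0.932 × 3×10⁸ = 2.796×10⁸ m/s
p = γmv = 2.7589 × 99.06 × 2.796×10⁸ = 7.641×10¹⁰ kg·m/s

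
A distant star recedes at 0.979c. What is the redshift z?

β = 0.979
(1+β)/(1-β) = 1.979/0.021 = 94.24
√(94.24) = 9.708
z = 9.708 - 1 = 8.708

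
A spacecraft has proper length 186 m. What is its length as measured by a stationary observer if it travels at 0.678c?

Proper length L₀ = 186 m
γ = 1/√(1 - 0.678²) = 1.3604
L = L₀/γ = 186/1.3604 = 136.7 m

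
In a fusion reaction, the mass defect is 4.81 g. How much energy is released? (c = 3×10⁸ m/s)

Convert mass defect: Δm = 4.81 g = 0.00481 kg
E = Δm·c² = 0.00481 × (3×10⁸)²
= 0.00481 × 9×10¹⁶ = 4.329×10¹⁴ J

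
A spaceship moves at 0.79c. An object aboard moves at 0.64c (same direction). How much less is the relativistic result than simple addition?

Classical: u' + v = 0.64 + 0.79 = 1.43c
Relativistic: u = (0.64 + 0.79)/(1 + 0.5056) = 1.43/1.5056 = 0.9498c
Difference: 1.43 - 0.9498 = 0.4802c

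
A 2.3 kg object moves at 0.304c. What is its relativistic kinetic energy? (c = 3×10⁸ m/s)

γ = 1/√(1 - 0.304²) = 1.04968
γ - 1 = 0.04968
KE = (γ-1)mc² = 0.04968 × 2.3 × (3×10⁸)² = 1.028×10¹⁶ J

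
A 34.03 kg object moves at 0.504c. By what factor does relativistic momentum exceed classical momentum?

p_rel = γmv, p_class = mv
Ratio = γ = 1/√(1 - 0.504²) = 1.158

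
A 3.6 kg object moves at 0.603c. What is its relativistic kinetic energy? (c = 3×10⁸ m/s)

γ = 1/√(1 - 0.603²) = 1.25354
γ - 1 = 0.25354
KE = (γ-1)mc² = 0.25354 × 3.6 × (3×10⁸)² = 8.215×10¹⁶ J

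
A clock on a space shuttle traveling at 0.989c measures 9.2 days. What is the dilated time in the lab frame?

Proper time Δt₀ = 9.2 days
γ = 1/√(1 - 0.989²) = 6.761
Δt = γΔt₀ = 6.761 × 9.2 = 62.20 days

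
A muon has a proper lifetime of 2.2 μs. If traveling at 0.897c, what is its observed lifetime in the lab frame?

Proper lifetime τ₀ = 2.2 μs
γ = 1/√(1 - 0.897²) = 2.2623
τ = γτ₀ = 2.2623 × 2.2 μs = 4.977 μs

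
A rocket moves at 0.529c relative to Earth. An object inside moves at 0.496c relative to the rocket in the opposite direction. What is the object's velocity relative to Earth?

Object's velocity in rocket frame is u' = -0.496c
u = (u' + v)/(1 + u'v/c²) = (v - 0.496)/(1 - 0.496·v/c²)
Numerator: 0.529 - 0.496 = 0.033
Denominator: 1 - 0.262384 = 0.737616
u = 0.033/0.737616 = 0.04474c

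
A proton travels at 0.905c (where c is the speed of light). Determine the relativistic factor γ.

v/c = 0.905, so (v/c)² = 0.819025
1 - (v/c)² = 0.180975
γ = 1/√(0.180975) = 2.351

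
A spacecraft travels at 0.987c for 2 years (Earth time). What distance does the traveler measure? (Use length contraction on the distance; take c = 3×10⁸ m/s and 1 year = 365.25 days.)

Earth distance: d = v × t = 0.987c × 2 yr = 1.869×10¹⁶ m
γ = 6.222
d' = d/γ = 1.869×10¹⁶/6.222 = 3.004×10¹⁵ m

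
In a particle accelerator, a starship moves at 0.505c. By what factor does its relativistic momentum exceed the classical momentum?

p_rel = γmv, p_class = mv
Ratio = γ = 1/√(1 - 0.505²)
= 1/√(0.744975) = 1.159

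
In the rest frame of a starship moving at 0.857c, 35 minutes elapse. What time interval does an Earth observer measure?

Proper time Δt₀ = 35 minutes
γ = 1/√(1 - 0.857²) = 1.9406
Δt = γΔt₀ = 1.9406 × 35 = 67.92 minutes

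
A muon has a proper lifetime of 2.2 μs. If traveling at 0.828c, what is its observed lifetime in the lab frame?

Proper lifetime τ₀ = 2.2 μs
γ = 1/√(1 - 0.828²) = 1.783
τ = γτ₀ = 1.783 × 2.2 μs = 3.923 μs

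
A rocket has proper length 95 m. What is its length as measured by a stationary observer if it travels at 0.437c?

Proper length L₀ = 95 m
γ = 1/√(1 - 0.437²) = 1.1118
L = L₀/γ = 95/1.1118 = 85.45 m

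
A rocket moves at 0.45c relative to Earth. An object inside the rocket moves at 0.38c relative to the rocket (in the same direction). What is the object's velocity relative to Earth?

u = (u' + v)/(1 + u'v/c²)
Numerator: 0.38 + 0.45 = 0.83
Denominator: 1 + 0.171 = 1.171
u = 0.83/1.171 = 0.7088c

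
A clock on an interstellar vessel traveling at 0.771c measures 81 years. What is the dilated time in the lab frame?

Proper time Δt₀ = 81 years
γ = 1/√(1 - 0.771²) = 1.570
Δt = γΔt₀ = 1.570 × 81 = 127.2 years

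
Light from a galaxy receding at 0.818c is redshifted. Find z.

β = 0.818
(1+β)/(1-β) = 1.818/0.182 = 9.989
√(9.989) = 3.161
z = 3.161 - 1 = 2.161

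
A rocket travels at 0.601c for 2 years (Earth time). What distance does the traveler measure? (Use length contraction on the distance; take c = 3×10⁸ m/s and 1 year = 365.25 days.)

Earth distance: d = v × t = 0.601c × 2 yr = 1.1380×10¹⁶ m
γ = 1.2512
d' = d/γ = 1.1380×10¹⁶/1.2512 = 9.095×10¹⁵ m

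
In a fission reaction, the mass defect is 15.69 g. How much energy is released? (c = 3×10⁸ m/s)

Convert mass defect: Δm = 15.69 g = 0.01569 kg
E = Δm·c² = 0.01569 × (3×10⁸)²
= 0.01569 × 9×10¹⁶ = 1.412×10¹⁵ J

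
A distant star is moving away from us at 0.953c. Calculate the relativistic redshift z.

β = 0.953
(1+β)/(1-β) = 1.953/0.047 = 41.55
√(41.55) = 6.446
z = 6.446 - 1 = 5.446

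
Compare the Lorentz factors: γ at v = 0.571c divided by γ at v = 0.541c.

γ₁ = 1/√(1 - 0.571²) = 1.218
γ₂ = 1/√(1 - 0.541²) = 1.189
γ₁/γ₂ = 1.218/1.189 = 1.024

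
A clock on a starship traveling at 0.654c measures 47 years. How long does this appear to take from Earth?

Proper time Δt₀ = 47 years
γ = 1/√(1 - 0.654²) = 1.322
Δt = γΔt₀ = 1.322 × 47 = 62.13 years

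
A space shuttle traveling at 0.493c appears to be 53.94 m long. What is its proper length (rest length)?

Contracted length L = 53.94 m
γ = 1/√(1 - 0.493²) = 1.1494
L₀ = γL = 1.1494 × 53.94 = 62.00 m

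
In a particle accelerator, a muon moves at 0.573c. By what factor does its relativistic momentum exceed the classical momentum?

p_rel = γmv, p_class = mv
Ratio = γ = 1/√(1 - 0.573²)
= 1/√(0.671671) = 1.220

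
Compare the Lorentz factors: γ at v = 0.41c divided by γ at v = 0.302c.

γ₁ = 1/√(1 - 0.41²) = 1.096
γ₂ = 1/√(1 - 0.302²) = 1.049
γ₁/γ₂ = 1.096/1.049 = 1.045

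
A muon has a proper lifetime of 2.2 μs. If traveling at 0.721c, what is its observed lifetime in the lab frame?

Proper lifetime τ₀ = 2.2 μs
γ = 1/√(1 - 0.721²) = 1.443
τ = γτ₀ = 1.443 × 2.2 μs = 3.175 μs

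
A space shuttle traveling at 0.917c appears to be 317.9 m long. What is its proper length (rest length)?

Contracted length L = 317.9 m
γ = 1/√(1 - 0.917²) = 2.507
L₀ = γL = 2.507 × 317.9 = 797.0 m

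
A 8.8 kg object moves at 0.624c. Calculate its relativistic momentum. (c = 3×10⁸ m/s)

γ = 1/√(1 - 0.624²) = 1.2797
v = 0.624 × 3×10⁸ = 1.872×10⁸ m/s
p = γmv = 1.2797 × 8.8 × 1.872×10⁸ = 2.108×10⁹ kg·m/s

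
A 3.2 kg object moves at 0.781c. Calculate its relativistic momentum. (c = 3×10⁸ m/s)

γ = 1/√(1 - 0.781²) = 1.6012
v = 0.781 × 3×10⁸ = 2.343×10⁸ m/s
p = γmv = 1.6012 × 3.2 × 2.343×10⁸ = 1.201×10⁹ kg·m/s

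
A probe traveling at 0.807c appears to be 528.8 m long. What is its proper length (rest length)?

Contracted length L = 528.8 m
γ = 1/√(1 - 0.807²) = 1.6933
L₀ = γL = 1.6933 × 528.8 = 895.4 m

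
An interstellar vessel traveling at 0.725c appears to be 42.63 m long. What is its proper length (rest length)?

Contracted length L = 42.63 m
γ = 1/√(1 - 0.725²) = 1.4519
L₀ = γL = 1.4519 × 42.63 = 61.89 m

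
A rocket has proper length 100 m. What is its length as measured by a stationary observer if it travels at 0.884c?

Proper length L₀ = 100 m
γ = 1/√(1 - 0.884²) = 2.139
L = L₀/γ = 100/2.139 = 46.75 m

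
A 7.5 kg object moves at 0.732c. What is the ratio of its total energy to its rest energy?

E = γmc², E₀ = mc²
E/E₀ = γ = 1/√(1 - 0.732²) = 1.468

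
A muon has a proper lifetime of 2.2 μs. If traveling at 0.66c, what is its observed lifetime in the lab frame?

Proper lifetime τ₀ = 2.2 μs
γ = 1/√(1 - 0.66²) = 1.331
τ = γτ₀ = 1.331 × 2.2 μs = 2.928 μs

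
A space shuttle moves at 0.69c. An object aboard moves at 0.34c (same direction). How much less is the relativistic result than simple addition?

Classical: u' + v = 0.34 + 0.69 = 1.03c
Relativistic: u = (0.34 + 0.69)/(1 + 0.2346) = 1.03/1.2346 = 0.8343c
Difference: 1.03 - 0.8343 = 0.1957c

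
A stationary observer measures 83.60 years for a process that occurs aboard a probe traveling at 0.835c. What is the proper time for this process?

Dilated time Δt = 83.60 years
γ = 1/√(1 - 0.835²) = 1.8174
Δt₀ = Δt/γ = 83.60/1.8174 = 46.00 years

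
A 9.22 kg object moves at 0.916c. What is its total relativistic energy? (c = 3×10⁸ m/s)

γ = 1/√(1 - 0.916²) = 2.4927
mc² = 9.22 × (3×10⁸)² = 8.298×10¹⁷ J
E = γmc² = 2.4927 × 8.298×10¹⁷ = 2.068×10¹⁸ J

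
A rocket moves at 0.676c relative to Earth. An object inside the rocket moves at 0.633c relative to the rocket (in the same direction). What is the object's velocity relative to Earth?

u = (u' + v)/(1 + u'v/c²)
Numerator: 0.633 + 0.676 = 1.309
Denominator: 1 + 0.427908 = 1.427908
u = 1.309/1.427908 = 0.9167c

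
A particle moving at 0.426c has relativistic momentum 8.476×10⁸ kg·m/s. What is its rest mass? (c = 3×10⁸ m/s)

γ = 1/√(1 - 0.426²) = 1.1053
v = 0.426 × 3×10⁸ = 1.278×10⁸ m/s
m = p/(γv) = 8.476×10⁸/(1.1053 × 1.278×10⁸) = 6.000 kg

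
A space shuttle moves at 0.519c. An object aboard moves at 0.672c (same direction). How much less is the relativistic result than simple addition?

Classical: u' + v = 0.672 + 0.519 = 1.191c
Relativistic: u = (0.672 + 0.519)/(1 + 0.348768) = 1.191/1.348768 = 0.8830c
Difference: 1.191 - 0.8830 = 0.3080c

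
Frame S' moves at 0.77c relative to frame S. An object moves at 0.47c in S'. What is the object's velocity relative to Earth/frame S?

u = (u' + v)/(1 + u'v/c²)
Numerator: 0.47 + 0.77 = 1.24
Denominator: 1 + 0.3619 = 1.3619
u = 1.24/1.3619 = 0.9105c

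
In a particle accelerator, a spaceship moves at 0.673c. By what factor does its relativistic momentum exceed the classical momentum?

p_rel = γmv, p_class = mv
Ratio = γ = 1/√(1 - 0.673²)
= 1/√(0.547071) = 1.352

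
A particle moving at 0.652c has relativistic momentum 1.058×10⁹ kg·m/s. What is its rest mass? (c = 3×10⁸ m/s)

γ = 1/√(1 - 0.652²) = 1.319
v = 0.652 × 3×10⁸ = 1.956×10⁸ m/s
m = p/(γv) = 1.058×10⁹/(1.319 × 1.956×10⁸) = 4.101 kg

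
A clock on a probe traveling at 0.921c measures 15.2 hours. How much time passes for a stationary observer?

Proper time Δt₀ = 15.2 hours
γ = 1/√(1 - 0.921²) = 2.567
Δt = γΔt₀ = 2.567 × 15.2 = 39.02 hours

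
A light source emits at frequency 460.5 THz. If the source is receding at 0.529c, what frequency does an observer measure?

β = v/c = 0.529
(1-β)/(1+β) = 0.471/1.529 = 0.3080
Doppler factor = √(0.3080) = 0.5550
f_obs = 460.5 × 0.5550 = 255.6 THz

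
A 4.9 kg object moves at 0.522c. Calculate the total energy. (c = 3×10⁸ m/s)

γ = 1/√(1 - 0.522²) = 1.1724
mc² = 4.9 × (3×10⁸)² = 4.410×10¹⁷ J
E = γmc² = 1.1724 × 4.410×10¹⁷ = 5.170×10¹⁷ J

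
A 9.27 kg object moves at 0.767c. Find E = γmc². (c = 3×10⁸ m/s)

γ = 1/√(1 - 0.767²) = 1.558
mc² = 9.27 × (3×10⁸)² = 8.343×10¹⁷ J
E = γmc² = 1.558 × 8.343×10¹⁷ = 1.300×10¹⁸ J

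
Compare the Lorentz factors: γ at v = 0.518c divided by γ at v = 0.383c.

γ₁ = 1/√(1 - 0.518²) = 1.1691
γ₂ = 1/√(1 - 0.383²) = 1.0825
γ₁/γ₂ = 1.1691/1.0825 = 1.080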